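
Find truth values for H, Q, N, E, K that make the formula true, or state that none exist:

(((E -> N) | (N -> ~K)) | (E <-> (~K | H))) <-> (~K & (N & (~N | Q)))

H = False, Q = True, N = True, E = True, K = False

  (((E -> N) | (N -> ~K)) | (E <-> (~K | H))) <-> (~K & (N & (~N | Q))) = True
    ((E -> N) | (N -> ~K)) | (E <-> (~K | H)) = True
      (E -> N) | (N -> ~K) = True
        E -> N = True
        N -> ~K = True
          ~K = True
      E <-> (~K | H) = True
        ~K | H = True
          ~K = True
    ~K & (N & (~N | Q)) = True
      ~K = True
      N & (~N | Q) = True
        ~N | Q = True
          ~N = False
The formula evaluates to True.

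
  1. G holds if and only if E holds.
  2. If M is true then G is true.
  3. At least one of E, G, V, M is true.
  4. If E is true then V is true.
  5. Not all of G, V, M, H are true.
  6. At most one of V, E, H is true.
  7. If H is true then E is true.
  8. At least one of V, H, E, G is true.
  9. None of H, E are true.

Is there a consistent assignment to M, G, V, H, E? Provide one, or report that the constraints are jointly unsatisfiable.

M = False, G = False, V = True, H = False, E = False

  (1) G=F, E=F — same ✓
  (2) M=F ⇒ G: vacuous ✓
  (3) {E, G, V, M}: 1 true — at least one ✓
  (4) E=F ⇒ V: vacuous ✓
  (5) {G, V, M, H}: 1/4 true — not all ✓
  (6) {V, E, H}: 1 true — at most one ✓
  (7) H=F ⇒ E: vacuous ✓
  (8) {V, H, E, G}: 1 true — at least one ✓
  (9) {H, E}: 0 true — none ✓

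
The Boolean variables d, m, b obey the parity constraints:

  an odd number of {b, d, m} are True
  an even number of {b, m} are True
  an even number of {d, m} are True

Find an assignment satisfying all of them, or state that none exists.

d = True, m = True, b = True

{b, d, m}: 3 true → odd ✓
{b, m}: 2 true → even ✓
{d, m}: 2 true → even ✓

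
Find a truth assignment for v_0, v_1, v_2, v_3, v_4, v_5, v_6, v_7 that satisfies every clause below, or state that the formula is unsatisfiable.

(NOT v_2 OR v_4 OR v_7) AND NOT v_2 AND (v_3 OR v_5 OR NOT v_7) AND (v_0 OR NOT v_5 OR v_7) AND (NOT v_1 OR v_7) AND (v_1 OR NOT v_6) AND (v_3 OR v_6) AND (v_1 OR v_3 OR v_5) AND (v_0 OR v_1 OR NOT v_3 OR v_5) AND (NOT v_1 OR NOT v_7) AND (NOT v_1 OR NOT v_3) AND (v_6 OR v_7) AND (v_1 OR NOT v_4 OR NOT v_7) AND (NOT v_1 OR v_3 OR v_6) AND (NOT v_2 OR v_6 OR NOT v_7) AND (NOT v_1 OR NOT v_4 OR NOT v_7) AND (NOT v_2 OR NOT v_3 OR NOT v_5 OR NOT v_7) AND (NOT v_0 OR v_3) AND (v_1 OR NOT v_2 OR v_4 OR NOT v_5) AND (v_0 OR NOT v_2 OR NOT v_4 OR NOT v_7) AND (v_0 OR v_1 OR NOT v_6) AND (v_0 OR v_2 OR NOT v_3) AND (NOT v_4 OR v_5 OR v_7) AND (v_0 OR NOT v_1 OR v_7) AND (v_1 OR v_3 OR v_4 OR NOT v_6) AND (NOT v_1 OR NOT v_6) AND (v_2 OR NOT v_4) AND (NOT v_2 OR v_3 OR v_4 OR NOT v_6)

Unit clause (NOT v_2) forces v_2 = False.
In (v_2 OR NOT v_4) only NOT v_4 is left, so v_4 = False.
Try v_0 = False:
  (v_0 OR v_2 OR NOT v_3) forces v_3 = False.
  (v_3 OR v_6) forces v_6 = True.
  (v_1 OR NOT v_6) forces v_1 = True.
  clause (NOT v_1 OR NOT v_6) is falsified — backtrack.
So v_0 = True.
  then (NOT v_0 OR v_3) forces v_3 = True.
  then (NOT v_1 OR NOT v_3) forces v_1 = False.
  then (v_1 OR NOT v_6) forces v_6 = False.
  then (v_6 OR v_7) forces v_7 = True.
Set v_5 = True.
All clauses satisfied.

v_0 = True, v_1 = False, v_2 = False, v_3 = True, v_4 = False, v_5 = True, v_6 = False, v_7 = True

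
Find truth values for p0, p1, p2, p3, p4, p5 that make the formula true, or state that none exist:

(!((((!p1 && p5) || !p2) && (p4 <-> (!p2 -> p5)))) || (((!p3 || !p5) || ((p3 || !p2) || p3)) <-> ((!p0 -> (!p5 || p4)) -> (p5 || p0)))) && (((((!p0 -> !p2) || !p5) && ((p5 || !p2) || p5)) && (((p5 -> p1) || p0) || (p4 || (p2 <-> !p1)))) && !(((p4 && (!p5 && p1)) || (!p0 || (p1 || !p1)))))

The conjunct !(((p4 && (!p5 && p1)) || (!p0 || (p1 || !p1)))) is unsatisfiable on its own:
  p1 = True: this becomes !(((p4 && !p5) || True)) = False.
  p1 = False: this becomes !((False || True)) = False.
So the whole conjunction is unsatisfiable.

UNSATISFIABLE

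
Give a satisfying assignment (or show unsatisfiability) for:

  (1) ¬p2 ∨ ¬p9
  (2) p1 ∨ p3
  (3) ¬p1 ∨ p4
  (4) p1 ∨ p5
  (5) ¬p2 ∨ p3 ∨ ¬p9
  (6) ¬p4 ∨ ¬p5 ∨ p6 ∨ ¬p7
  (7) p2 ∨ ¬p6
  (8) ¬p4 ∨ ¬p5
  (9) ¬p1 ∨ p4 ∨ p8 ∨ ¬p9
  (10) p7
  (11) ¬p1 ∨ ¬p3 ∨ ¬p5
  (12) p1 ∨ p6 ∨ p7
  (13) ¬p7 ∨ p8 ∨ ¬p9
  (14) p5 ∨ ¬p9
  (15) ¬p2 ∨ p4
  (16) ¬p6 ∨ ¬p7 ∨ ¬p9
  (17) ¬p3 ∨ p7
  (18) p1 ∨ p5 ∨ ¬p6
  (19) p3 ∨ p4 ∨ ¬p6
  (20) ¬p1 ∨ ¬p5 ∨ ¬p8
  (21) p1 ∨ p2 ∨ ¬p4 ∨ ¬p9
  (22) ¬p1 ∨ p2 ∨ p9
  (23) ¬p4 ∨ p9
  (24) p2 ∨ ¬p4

p1=F, p2=F, p3=T, p4=F, p5=T, p6=F, p7=T, p8=T, p9=F

Unit clause (p7) forces p7 = True.
Try p1 = True:
  (¬p1 ∨ p4) forces p4 = True.
  (¬p4 ∨ ¬p5) forces p5 = False.
  (p5 ∨ ¬p9) forces p9 = False.
  clause (¬p4 ∨ p9) is falsified — backtrack.
So p1 = False.
  then (p1 ∨ p3) forces p3 = True.
  then (p1 ∨ p5) forces p5 = True.
  then (¬p4 ∨ ¬p5) forces p4 = False.
  then (¬p2 ∨ p4) forces p2 = False.
  then (p2 ∨ ¬p6) forces p6 = False.
Set p8 = True.
Set p9 = False.
All clauses satisfied.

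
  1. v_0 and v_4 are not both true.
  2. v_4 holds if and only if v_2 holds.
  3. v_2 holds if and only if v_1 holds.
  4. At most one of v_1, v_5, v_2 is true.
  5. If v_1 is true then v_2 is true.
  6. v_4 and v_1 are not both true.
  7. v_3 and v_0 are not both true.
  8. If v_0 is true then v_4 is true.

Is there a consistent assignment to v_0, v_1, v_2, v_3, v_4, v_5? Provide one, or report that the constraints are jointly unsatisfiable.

v_0 = False, v_1 = False, v_2 = False, v_3 = False, v_4 = False, v_5 = True

  (1) v_0=F, v_4=F — not both ✓
  (2) v_4=F, v_2=F — same ✓
  (3) v_2=F, v_1=F — same ✓
  (4) {v_1, v_5, v_2}: 1 true — at most one ✓
  (5) v_1=F ⇒ v_2: vacuous ✓
  (6) v_4=F, v_1=F — not both ✓
  (7) v_3=F, v_0=F — not both ✓
  (8) v_0=F ⇒ v_4: vacuous ✓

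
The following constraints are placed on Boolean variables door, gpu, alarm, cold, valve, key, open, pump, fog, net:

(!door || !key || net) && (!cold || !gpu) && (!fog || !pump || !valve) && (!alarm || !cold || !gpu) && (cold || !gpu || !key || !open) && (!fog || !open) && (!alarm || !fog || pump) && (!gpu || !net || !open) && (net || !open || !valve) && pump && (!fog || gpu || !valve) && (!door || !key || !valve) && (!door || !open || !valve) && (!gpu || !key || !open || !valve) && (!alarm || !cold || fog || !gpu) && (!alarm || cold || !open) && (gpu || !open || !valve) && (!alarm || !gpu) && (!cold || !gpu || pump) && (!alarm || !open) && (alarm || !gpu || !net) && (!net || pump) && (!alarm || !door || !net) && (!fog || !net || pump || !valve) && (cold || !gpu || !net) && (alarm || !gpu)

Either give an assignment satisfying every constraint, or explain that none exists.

Unit clause (pump) forces pump = True.
Set door = False.
Try gpu = True:
  (!cold || !gpu) forces cold = False.
  (!alarm || !gpu) forces alarm = False.
  clause (alarm || !gpu) is falsified — backtrack.
So gpu = False.
Set alarm = True.
  then (!alarm || !open) forces open = False.
Set cold = False.
Set valve = False.
Set key = False.
Set fog = True.
Set net = False.
All clauses satisfied.

door = False; gpu = False; alarm = True; cold = False; valve = False; key = False; open = False; pump = True; fog = True; net = False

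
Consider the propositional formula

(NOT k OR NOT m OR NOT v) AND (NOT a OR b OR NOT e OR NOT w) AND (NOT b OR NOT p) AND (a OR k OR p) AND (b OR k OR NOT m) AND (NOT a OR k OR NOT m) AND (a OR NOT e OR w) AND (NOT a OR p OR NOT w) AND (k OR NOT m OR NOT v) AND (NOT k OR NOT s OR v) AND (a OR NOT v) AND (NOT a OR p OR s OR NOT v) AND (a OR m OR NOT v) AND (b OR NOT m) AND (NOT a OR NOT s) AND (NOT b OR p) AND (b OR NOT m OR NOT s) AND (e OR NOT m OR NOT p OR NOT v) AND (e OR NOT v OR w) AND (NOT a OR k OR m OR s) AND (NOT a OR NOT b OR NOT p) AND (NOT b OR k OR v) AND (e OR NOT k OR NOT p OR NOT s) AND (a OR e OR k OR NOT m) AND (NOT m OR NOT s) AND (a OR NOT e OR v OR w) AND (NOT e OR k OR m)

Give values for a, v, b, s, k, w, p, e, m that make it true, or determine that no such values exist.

a: False; v: False; b: False; s: False; k: False; w: True; p: True; e: False; m: False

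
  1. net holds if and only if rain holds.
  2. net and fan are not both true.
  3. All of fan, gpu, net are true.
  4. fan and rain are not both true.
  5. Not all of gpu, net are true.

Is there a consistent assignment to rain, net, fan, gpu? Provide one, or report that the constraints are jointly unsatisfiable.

Unsatisfiable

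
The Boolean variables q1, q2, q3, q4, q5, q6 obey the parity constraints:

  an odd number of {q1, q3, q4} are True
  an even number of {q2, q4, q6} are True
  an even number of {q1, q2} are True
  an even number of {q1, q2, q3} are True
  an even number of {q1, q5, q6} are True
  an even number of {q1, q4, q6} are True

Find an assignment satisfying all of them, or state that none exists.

q1 = True, q2 = True, q3 = False, q4 = False, q5 = False, q6 = True

{q1, q3, q4}: 1 true → odd ✓
{q2, q4, q6}: 2 true → even ✓
{q1, q2}: 2 true → even ✓
{q1, q2, q3}: 2 true → even ✓
{q1, q5, q6}: 2 true → even ✓
{q1, q4, q6}: 2 true → even ✓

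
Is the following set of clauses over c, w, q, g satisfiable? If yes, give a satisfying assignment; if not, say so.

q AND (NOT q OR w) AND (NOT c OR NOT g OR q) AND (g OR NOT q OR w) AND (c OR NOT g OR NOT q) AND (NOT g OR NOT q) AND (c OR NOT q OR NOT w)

Unit clause (q) forces q = True.
In (NOT q OR w) only w is left, so w = True.
In (NOT g OR NOT q) only NOT g is left, so g = False.
In (c OR NOT q OR NOT w) only c is left, so c = True.
Check each clause:
  (q): q holds.
  (NOT q OR w): w holds.
  (NOT c OR NOT g OR q): NOT g holds.
  (g OR NOT q OR w): w holds.
  (c OR NOT g OR NOT q): c holds.
  (NOT g OR NOT q): NOT g holds.
  (c OR NOT q OR NOT w): c holds.
All clauses satisfied.

c = True, w = True, q = True, g = False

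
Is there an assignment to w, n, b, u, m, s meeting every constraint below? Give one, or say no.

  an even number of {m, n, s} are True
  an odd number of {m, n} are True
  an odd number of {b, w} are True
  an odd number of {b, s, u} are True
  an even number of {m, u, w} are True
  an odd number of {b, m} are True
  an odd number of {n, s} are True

w=T, n=F, b=F, u=F, m=T, s=T

{m, n, s}: 2 true → even ✓
{m, n}: 1 true → odd ✓
{b, w}: 1 true → odd ✓
{b, s, u}: 1 true → odd ✓
{m, u, w}: 2 true → even ✓
{b, m}: 1 true → odd ✓
{n, s}: 1 true → odd ✓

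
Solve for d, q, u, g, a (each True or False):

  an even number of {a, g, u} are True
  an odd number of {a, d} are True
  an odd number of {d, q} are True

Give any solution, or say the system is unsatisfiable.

d=F, q=T, u=F, g=T, a=T

{a, g, u}: 2 true → even ✓
{a, d}: 1 true → odd ✓
{d, q}: 1 true → odd ✓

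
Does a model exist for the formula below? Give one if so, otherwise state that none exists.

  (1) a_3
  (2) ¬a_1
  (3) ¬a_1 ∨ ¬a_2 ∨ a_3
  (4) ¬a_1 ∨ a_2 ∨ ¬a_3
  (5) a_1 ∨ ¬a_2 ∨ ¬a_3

Unit clause (a_3) forces a_3 = True.
Unit clause (¬a_1) forces a_1 = False.
In (a_1 ∨ ¬a_2 ∨ ¬a_3) only ¬a_2 is left, so a_2 = False.
All clauses satisfied.

a_1 = False; a_2 = False; a_3 = True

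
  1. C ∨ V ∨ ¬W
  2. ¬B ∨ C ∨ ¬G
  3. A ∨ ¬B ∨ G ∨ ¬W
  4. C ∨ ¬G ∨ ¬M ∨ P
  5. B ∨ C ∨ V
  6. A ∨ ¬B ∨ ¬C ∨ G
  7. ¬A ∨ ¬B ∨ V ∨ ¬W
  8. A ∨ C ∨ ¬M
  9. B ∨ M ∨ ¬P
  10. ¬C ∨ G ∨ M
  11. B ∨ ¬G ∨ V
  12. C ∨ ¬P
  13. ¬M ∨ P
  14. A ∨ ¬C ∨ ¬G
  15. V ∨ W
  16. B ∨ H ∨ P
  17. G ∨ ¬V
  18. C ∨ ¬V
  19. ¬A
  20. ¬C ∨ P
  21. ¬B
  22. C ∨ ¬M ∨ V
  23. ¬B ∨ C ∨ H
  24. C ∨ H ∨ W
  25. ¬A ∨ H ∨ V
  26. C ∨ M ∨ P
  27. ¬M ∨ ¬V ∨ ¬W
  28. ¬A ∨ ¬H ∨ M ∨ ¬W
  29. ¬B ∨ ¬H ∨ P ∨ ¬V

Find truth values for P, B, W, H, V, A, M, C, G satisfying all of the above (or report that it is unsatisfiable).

P=T, B=F, W=T, H=F, V=F, A=F, M=T, C=T, G=F

Unit clause (¬A) forces A = False.
Unit clause (¬B) forces B = False.
Try P = False:
  (¬M ∨ P) forces M = False.
  (B ∨ H ∨ P) forces H = True.
  (¬C ∨ P) forces C = False.
  clause (C ∨ M ∨ P) is falsified — backtrack.
So P = True.
  then (B ∨ M ∨ ¬P) forces M = True.
  then (C ∨ ¬P) forces C = True.
  then (A ∨ ¬C ∨ ¬G) forces G = False.
  then (G ∨ ¬V) forces V = False.
  then (V ∨ W) forces W = True.
Set H = False.
All clauses satisfied.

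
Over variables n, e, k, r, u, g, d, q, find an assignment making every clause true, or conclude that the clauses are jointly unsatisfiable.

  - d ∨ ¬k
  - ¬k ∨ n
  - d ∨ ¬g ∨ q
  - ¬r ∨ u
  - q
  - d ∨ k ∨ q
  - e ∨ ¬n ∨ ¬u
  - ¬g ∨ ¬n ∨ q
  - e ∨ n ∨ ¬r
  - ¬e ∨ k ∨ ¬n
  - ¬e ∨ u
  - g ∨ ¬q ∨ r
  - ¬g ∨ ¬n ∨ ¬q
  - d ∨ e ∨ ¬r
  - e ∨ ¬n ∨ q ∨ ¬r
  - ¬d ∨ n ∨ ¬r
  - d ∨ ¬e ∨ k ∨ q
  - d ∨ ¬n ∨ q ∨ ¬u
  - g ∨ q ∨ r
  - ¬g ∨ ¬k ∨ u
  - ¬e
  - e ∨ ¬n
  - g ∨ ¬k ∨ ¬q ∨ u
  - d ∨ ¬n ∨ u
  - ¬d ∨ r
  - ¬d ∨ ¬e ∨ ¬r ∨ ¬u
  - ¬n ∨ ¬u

Unit clause (q) forces q = True.
Unit clause (¬e) forces e = False.
In (e ∨ ¬n) only ¬n is left, so n = False.
In (¬k ∨ n) only ¬k is left, so k = False.
In (e ∨ n ∨ ¬r) only ¬r is left, so r = False.
In (g ∨ ¬q ∨ r) only g is left, so g = True.
In (¬d ∨ r) only ¬d is left, so d = False.
Set u = False.
All clauses satisfied.

n = False, e = False, k = False, r = False, u = False, g = True, d = False, q = True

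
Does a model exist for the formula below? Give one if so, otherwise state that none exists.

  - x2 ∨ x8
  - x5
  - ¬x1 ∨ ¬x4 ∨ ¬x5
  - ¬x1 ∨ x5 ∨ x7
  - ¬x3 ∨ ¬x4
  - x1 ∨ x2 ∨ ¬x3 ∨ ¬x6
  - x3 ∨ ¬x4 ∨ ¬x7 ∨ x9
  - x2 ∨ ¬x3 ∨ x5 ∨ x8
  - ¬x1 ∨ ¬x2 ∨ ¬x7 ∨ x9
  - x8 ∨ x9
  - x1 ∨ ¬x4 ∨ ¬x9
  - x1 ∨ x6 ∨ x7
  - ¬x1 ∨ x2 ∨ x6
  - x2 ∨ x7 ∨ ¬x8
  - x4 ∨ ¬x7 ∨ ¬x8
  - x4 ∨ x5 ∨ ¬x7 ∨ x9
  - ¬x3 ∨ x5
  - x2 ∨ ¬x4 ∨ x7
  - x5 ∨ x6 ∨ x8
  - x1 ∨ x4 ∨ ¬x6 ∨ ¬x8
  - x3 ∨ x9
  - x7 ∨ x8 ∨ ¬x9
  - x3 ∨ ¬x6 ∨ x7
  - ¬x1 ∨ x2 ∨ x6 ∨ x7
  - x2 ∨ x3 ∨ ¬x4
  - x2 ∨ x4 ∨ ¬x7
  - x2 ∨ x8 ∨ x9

Unit clause (x5) forces x5 = True.
Set x1 = True.
  then (¬x1 ∨ ¬x4 ∨ ¬x5) forces x4 = False.
Try x2 = False:
  (x2 ∨ x8) forces x8 = True.
  (¬x1 ∨ x2 ∨ x6) forces x6 = True.
  (x2 ∨ x7 ∨ ¬x8) forces x7 = True.
  clause (x4 ∨ ¬x7 ∨ ¬x8) is falsified — backtrack.
So x2 = True.
Set x3 = True.
Set x6 = True.
Set x7 = False.
Set x8 = True.
Set x9 = False.
All clauses satisfied.

x1=T; x2=T; x3=T; x4=F; x5=T; x6=T; x7=F; x8=T; x9=F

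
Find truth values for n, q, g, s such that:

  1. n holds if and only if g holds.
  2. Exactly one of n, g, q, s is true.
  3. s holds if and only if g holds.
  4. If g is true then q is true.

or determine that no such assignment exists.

n: False, q: True, g: False, s: False

  (1) n=F, g=F — same ✓
  (2) {n, g, q, s}: 1 true — exactly one ✓
  (3) s=F, g=F — same ✓
  (4) g=F ⇒ q: vacuous ✓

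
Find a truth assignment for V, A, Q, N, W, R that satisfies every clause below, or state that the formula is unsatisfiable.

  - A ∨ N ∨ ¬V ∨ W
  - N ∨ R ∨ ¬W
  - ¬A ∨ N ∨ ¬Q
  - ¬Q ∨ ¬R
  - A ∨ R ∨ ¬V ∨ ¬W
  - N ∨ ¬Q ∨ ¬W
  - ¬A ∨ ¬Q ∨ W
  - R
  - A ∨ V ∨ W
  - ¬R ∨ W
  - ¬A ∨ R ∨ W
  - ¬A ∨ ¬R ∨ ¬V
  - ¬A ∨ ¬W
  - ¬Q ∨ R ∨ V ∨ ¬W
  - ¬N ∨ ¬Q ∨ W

Unit clause (R) forces R = True.
In (¬R ∨ W) only W is left, so W = True.
In (¬A ∨ ¬W) only ¬A is left, so A = False.
In (¬Q ∨ ¬R) only ¬Q is left, so Q = False.
Set V = True.
Set N = False.
All clauses satisfied.

V=T, A=F, Q=F, N=F, W=T, R=T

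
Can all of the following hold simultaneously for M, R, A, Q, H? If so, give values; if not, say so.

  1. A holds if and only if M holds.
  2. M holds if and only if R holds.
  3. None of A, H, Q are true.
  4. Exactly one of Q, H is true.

Case A = True:
  Constraint (3) is violated (A=T) — contradiction.
Case A = False:
  (1) with A=F forces M = False.
  (2) with M=F forces R = False.
  (3) forces H = False.
  (3) forces Q = False.
  Constraint (4) is violated (Q=F, H=F) — contradiction.
Both cases fail — unsatisfiable.

The formula is unsatisfiable.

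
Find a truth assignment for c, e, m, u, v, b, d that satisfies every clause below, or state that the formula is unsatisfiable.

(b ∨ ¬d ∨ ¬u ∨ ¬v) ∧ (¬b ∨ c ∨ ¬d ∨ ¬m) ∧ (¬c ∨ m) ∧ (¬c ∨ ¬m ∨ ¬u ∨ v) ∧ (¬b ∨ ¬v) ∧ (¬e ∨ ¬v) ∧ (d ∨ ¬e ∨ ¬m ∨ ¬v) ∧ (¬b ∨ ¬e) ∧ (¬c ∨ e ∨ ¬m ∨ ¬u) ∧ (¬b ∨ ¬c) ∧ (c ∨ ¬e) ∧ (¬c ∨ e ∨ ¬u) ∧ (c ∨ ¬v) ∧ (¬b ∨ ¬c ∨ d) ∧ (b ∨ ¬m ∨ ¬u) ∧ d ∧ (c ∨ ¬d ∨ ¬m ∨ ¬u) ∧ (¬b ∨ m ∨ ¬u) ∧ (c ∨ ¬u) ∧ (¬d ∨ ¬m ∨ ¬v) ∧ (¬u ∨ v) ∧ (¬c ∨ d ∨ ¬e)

c: True; e: False; m: True; u: False; v: False; b: False; d: True

Unit clause (d) forces d = True.
Set c = True.
  then (¬c ∨ m) forces m = True.
  then (¬b ∨ ¬c) forces b = False.
  then (b ∨ ¬m ∨ ¬u) forces u = False.
  then (¬d ∨ ¬m ∨ ¬v) forces v = False.
Set e = False.
All clauses satisfied.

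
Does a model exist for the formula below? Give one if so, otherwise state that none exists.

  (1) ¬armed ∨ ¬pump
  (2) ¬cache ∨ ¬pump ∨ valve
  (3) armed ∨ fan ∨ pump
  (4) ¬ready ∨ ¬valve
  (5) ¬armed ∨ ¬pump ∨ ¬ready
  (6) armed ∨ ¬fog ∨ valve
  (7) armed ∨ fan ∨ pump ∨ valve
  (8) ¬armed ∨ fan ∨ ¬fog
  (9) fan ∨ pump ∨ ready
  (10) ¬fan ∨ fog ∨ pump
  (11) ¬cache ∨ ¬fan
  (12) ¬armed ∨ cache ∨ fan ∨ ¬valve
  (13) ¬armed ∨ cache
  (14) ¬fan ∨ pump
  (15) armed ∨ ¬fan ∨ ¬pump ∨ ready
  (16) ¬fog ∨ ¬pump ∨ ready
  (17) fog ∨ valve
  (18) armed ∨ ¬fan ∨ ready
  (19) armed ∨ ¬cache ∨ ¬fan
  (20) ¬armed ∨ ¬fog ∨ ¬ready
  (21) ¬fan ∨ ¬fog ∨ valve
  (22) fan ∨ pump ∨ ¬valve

Try ready = True:
  (¬ready ∨ ¬valve) forces valve = False.
  (fog ∨ valve) forces fog = True.
  (armed ∨ ¬fog ∨ valve) forces armed = True.
  clause (¬armed ∨ ¬fog ∨ ¬ready) is falsified — backtrack.
So ready = False.
Set armed = False.
  then (armed ∨ ¬fan ∨ ready) forces fan = False.
  then (armed ∨ fan ∨ pump) forces pump = True.
  then (¬fog ∨ ¬pump ∨ ready) forces fog = False.
  then (fog ∨ valve) forces valve = True.
Set cache = True.
All clauses satisfied.

ready = False; armed = False; pump = True; cache = True; valve = True; fog = False; fan = False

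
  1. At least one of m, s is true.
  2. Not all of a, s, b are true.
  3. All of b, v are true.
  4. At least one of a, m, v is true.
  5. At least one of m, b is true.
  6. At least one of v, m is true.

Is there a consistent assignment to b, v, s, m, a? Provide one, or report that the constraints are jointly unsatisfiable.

b = True, v = True, s = False, m = True, a = False

  (1) {m, s}: 1 true — at least one ✓
  (2) {a, s, b}: 1/3 true — not all ✓
  (3) {b, v}: all 2 true ✓
  (4) {a, m, v}: 2 true — at least one ✓
  (5) {m, b}: 2 true — at least one ✓
  (6) {v, m}: 2 true — at least one ✓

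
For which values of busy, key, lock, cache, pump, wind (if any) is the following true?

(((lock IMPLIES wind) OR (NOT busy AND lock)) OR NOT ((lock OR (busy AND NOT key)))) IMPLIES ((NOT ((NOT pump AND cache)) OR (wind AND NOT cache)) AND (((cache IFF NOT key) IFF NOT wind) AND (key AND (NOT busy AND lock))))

busy=T, key=T, lock=T, cache=F, pump=T, wind=F

  (((lock IMPLIES wind) OR (NOT busy AND lock)) OR NOT ((lock OR (busy AND NOT key)))) IMPLIES ((NOT ((NOT pump AND cache)) OR (wind AND NOT cache)) AND (((cache IFF NOT key) IFF NOT wind) AND (key AND (NOT busy AND lock)))) = True
    ((lock IMPLIES wind) OR (NOT busy AND lock)) OR NOT ((lock OR (busy AND NOT key))) = False
      (lock IMPLIES wind) OR (NOT busy AND lock) = False
        lock IMPLIES wind = False
        NOT busy AND lock = False
          NOT busy = False
      NOT ((lock OR (busy AND NOT key))) = False
        lock OR (busy AND NOT key) = True
          busy AND NOT key = False
            NOT key = False
    (NOT ((NOT pump AND cache)) OR (wind AND NOT cache)) AND (((cache IFF NOT key) IFF NOT wind) AND (key AND (NOT busy AND lock))) = False
      NOT ((NOT pump AND cache)) OR (wind AND NOT cache) = True
        NOT ((NOT pump AND cache)) = True
          NOT pump AND cache = False
            NOT pump = False
        wind AND NOT cache = False
          NOT cache = True
      ((cache IFF NOT key) IFF NOT wind) AND (key AND (NOT busy AND lock)) = False
        (cache IFF NOT key) IFF NOT wind = True
          cache IFF NOT key = True
            NOT key = False
          NOT wind = True
        key AND (NOT busy AND lock) = False
          NOT busy AND lock = False
            NOT busy = False
The formula evaluates to True.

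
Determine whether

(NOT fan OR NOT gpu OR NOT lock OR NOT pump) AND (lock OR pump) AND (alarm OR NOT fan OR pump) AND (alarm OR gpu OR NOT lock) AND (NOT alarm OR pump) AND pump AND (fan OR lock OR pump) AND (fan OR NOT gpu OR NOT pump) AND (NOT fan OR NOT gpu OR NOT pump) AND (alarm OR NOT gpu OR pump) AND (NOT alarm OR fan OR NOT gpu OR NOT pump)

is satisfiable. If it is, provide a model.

Unit clause (pump) forces pump = True.
Set lock = False.
Set alarm = True.
Set fan = True.
  then (NOT fan OR NOT gpu OR NOT pump) forces gpu = False.
All clauses satisfied.

lock = False, alarm = True, fan = True, gpu = False, pump = True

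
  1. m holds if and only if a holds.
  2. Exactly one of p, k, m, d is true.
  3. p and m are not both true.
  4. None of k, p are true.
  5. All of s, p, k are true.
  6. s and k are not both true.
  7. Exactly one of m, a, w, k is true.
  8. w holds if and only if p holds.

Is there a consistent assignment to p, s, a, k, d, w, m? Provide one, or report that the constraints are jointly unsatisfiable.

Unsatisfiable — no assignment works.

Case p = True:
  Constraint (4) is violated (p=T) — contradiction.
Case p = False:
  Constraint (5) is violated (p=F) — contradiction.
Both cases fail — unsatisfiable.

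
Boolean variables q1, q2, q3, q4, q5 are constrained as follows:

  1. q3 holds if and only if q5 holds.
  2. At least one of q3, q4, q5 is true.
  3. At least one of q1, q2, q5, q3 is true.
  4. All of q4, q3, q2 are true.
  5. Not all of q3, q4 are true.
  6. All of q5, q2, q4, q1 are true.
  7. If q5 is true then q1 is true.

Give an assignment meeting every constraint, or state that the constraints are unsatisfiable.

Unsatisfiable — no assignment works.

Case q4 = True:
  (4) forces q3 = True.
  Constraint (5) is violated (q3=T, q4=T) — contradiction.
Case q4 = False:
  Constraint (4) is violated (q4=F) — contradiction.
Both cases fail — unsatisfiable.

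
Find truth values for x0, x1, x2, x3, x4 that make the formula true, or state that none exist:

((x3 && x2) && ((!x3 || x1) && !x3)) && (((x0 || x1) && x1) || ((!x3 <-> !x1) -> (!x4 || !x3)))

No satisfying assignment exists.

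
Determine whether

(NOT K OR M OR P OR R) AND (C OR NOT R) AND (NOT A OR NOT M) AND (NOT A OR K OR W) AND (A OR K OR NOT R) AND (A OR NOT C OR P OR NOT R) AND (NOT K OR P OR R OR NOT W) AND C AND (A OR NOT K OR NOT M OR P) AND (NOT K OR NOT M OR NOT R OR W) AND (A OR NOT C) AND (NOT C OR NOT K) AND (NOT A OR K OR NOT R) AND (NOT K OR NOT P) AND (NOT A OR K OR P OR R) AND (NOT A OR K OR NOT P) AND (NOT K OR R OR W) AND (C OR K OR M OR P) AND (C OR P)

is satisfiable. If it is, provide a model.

UNSATISFIABLE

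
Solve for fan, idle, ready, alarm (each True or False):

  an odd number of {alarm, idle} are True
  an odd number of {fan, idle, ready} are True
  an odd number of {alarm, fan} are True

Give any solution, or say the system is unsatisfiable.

fan=T, idle=T, ready=T, alarm=F

{alarm, idle}: 1 true → odd ✓
{fan, idle, ready}: 3 true → odd ✓
{alarm, fan}: 1 true → odd ✓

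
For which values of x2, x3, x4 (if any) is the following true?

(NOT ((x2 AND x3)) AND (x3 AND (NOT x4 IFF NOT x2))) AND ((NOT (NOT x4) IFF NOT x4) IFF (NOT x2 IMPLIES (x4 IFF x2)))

Unsatisfiable — no assignment works.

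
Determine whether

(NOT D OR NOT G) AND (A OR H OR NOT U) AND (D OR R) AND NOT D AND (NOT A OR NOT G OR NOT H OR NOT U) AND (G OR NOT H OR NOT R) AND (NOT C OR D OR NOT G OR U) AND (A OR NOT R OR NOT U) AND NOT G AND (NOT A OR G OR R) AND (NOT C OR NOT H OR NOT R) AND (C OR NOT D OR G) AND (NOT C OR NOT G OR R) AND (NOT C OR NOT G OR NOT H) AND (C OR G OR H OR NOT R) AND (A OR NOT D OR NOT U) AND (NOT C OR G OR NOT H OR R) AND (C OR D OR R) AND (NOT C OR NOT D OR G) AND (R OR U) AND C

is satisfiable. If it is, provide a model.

Unit clause (NOT D) forces D = False.
Unit clause (NOT G) forces G = False.
Unit clause (C) forces C = True.
In (D OR R) only R is left, so R = True.
In (G OR NOT H OR NOT R) only NOT H is left, so H = False.
Set U = False.
Set A = False.
All clauses satisfied.

U=F, G=F, D=F, R=T, A=F, H=F, C=T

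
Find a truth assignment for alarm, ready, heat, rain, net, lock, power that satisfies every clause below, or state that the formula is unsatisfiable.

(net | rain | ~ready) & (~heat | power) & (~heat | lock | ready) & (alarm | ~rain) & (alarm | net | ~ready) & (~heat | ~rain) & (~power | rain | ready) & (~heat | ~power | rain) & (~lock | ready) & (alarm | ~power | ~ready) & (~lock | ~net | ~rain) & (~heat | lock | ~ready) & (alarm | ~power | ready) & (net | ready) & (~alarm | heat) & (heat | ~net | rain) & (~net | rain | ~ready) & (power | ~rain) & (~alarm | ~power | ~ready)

Unsatisfiable

Case heat = True:
  (~heat | power) forces power = True.
  (~heat | ~rain) forces rain = False.
  Clause (~heat | ~power | rain) is falsified — contradiction.
Case heat = False:
  (~alarm | heat) forces alarm = False.
  (alarm | ~rain) forces rain = False.
  (heat | ~net | rain) forces net = False.
  (net | rain | ~ready) forces ready = False.
  Clause (net | ready) is falsified — contradiction.
Both cases fail, so the formula is unsatisfiable.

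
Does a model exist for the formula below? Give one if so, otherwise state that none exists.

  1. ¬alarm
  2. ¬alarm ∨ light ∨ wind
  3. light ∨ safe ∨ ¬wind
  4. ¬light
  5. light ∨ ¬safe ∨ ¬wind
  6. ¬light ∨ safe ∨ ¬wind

light = False; alarm = False; wind = False; safe = True

Unit clause (¬alarm) forces alarm = False.
Unit clause (¬light) forces light = False.
Try wind = True:
  (light ∨ safe ∨ ¬wind) forces safe = True.
  clause (light ∨ ¬safe ∨ ¬wind) is falsified — backtrack.
So wind = False.
Set safe = True.
All clauses satisfied.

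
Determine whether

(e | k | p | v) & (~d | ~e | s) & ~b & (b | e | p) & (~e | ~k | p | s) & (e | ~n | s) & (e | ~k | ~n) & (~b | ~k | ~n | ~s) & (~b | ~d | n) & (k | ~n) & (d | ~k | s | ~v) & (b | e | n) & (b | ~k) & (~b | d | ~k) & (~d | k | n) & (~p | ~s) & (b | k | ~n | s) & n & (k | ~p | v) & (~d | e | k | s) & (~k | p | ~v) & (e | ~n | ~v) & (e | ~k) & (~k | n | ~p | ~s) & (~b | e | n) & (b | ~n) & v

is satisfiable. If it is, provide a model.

Case n = True:
  (~b) forces b = False.
  Clause (b | ~n) is falsified — contradiction.
Case n = False:
  Clause (n) is falsified — contradiction.
Both cases fail, so the formula is unsatisfiable.

No satisfying assignment exists.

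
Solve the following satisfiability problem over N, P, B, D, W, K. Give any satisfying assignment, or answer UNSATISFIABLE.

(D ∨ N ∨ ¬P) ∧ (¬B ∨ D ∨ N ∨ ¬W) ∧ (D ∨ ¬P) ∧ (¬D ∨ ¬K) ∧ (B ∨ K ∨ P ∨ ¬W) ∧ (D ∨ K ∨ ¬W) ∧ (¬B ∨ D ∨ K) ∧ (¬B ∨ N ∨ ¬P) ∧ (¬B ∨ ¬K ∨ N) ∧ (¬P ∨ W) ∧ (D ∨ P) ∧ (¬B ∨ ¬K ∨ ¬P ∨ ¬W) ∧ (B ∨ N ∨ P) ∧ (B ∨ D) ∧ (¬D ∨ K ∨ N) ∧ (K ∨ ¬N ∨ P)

N = True, P = True, B = False, D = True, W = True, K = False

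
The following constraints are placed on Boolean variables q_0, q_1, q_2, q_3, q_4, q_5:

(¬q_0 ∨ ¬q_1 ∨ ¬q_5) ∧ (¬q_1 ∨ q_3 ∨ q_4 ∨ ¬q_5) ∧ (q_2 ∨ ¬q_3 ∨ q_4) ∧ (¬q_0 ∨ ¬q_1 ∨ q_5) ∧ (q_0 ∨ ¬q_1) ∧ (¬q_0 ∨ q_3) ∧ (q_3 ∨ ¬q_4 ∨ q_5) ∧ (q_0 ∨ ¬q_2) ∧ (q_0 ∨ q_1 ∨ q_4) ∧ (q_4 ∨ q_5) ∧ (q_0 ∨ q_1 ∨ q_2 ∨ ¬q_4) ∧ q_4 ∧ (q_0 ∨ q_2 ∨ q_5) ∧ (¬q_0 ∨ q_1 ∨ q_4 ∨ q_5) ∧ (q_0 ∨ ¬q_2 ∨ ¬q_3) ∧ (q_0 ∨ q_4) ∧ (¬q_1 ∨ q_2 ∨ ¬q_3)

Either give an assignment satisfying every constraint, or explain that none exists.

Unit clause (q_4) forces q_4 = True.
Try q_0 = False:
  (q_0 ∨ ¬q_1) forces q_1 = False.
  (q_0 ∨ ¬q_2) forces q_2 = False.
  clause (q_0 ∨ q_1 ∨ q_2 ∨ ¬q_4) is falsified — backtrack.
So q_0 = True.
  then (¬q_0 ∨ q_3) forces q_3 = True.
Try q_1 = True:
  (¬q_0 ∨ ¬q_1 ∨ ¬q_5) forces q_5 = False.
  clause (¬q_0 ∨ ¬q_1 ∨ q_5) is falsified — backtrack.
So q_1 = False.
Set q_2 = False.
Set q_5 = True.
All clauses satisfied.

q_0=T, q_1=F, q_2=F, q_3=T, q_4=T, q_5=T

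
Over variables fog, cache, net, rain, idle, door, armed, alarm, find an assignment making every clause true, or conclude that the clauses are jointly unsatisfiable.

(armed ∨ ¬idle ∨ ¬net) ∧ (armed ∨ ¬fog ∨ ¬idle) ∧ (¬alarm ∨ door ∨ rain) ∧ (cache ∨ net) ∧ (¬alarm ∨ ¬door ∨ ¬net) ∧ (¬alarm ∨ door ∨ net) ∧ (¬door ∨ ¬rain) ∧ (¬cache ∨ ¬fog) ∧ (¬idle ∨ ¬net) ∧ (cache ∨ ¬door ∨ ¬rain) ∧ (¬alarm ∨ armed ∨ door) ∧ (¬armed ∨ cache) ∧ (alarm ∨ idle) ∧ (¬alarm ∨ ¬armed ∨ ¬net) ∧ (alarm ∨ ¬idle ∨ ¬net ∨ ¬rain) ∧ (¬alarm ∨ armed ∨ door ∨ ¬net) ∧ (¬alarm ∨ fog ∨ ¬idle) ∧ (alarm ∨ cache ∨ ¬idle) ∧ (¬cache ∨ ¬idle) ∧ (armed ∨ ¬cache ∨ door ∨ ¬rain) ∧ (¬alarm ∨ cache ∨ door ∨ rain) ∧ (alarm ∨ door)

Set fog = False.
Set cache = True.
  then (¬cache ∨ ¬idle) forces idle = False.
  then (alarm ∨ idle) forces alarm = True.
Set net = False.
  then (¬alarm ∨ door ∨ net) forces door = True.
  then (¬door ∨ ¬rain) forces rain = False.
Set armed = False.
All clauses satisfied.

fog = False; cache = True; net = False; rain = False; idle = False; door = True; armed = False; alarm = True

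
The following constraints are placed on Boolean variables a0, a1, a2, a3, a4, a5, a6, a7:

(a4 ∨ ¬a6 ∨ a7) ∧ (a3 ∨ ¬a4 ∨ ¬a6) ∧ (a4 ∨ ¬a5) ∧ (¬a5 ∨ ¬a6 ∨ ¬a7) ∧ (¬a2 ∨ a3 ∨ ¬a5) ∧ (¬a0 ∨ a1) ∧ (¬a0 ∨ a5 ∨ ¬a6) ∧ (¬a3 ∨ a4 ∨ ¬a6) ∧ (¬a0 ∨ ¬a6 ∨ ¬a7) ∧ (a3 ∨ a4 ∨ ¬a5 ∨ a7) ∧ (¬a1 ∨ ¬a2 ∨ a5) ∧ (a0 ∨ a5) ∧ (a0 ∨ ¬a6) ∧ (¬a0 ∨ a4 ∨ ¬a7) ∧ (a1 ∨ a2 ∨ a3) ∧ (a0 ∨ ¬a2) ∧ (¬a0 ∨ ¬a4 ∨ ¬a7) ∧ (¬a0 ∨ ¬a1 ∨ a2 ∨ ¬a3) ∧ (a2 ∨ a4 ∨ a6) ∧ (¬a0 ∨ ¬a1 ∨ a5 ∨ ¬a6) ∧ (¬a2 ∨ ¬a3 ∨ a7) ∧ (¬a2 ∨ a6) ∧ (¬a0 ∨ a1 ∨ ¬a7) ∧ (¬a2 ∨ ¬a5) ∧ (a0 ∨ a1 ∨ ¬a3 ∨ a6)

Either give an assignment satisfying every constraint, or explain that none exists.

a0=T, a1=T, a2=F, a3=F, a4=T, a5=F, a6=F, a7=F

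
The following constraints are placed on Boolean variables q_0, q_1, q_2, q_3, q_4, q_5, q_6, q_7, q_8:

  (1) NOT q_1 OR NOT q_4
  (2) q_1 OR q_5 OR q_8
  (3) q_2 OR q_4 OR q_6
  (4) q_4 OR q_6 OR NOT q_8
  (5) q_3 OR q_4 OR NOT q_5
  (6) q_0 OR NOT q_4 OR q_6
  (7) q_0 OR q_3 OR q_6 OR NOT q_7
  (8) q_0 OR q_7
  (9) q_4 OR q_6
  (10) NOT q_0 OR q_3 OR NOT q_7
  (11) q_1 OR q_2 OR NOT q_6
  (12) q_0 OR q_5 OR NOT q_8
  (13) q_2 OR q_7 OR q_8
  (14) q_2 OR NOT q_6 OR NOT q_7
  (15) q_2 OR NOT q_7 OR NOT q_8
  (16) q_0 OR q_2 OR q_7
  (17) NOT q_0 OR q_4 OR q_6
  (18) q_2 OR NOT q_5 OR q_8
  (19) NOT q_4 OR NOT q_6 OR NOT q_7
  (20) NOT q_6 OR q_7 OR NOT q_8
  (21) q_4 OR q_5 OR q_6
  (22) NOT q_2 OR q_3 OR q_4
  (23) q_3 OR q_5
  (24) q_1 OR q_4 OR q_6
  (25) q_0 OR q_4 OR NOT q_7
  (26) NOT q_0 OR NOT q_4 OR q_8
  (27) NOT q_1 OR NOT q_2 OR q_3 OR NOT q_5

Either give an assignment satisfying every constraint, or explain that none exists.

q_0 = True, q_1 = False, q_2 = False, q_3 = False, q_4 = True, q_5 = True, q_6 = False, q_7 = False, q_8 = True

Try q_0 = False:
  (q_0 OR q_7) forces q_7 = True.
  (q_0 OR q_4 OR NOT q_7) forces q_4 = True.
  (NOT q_1 OR NOT q_4) forces q_1 = False.
  (q_0 OR NOT q_4 OR q_6) forces q_6 = True.
  clause (NOT q_4 OR NOT q_6 OR NOT q_7) is falsified — backtrack.
So q_0 = True.
Set q_1 = False.
Set q_2 = False.
  then (q_1 OR q_2 OR NOT q_6) forces q_6 = False.
  then (NOT q_0 OR q_4 OR q_6) forces q_4 = True.
  then (NOT q_0 OR NOT q_4 OR q_8) forces q_8 = True.
  then (q_2 OR NOT q_7 OR NOT q_8) forces q_7 = False.
Set q_3 = False.
  then (q_3 OR q_5) forces q_5 = True.
All clauses satisfied.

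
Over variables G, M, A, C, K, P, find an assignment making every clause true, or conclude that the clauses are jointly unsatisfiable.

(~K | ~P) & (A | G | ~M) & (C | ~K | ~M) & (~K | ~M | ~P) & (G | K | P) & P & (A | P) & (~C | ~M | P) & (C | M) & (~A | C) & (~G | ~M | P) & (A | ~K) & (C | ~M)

G=T; M=T; A=T; C=T; K=F; P=T

Unit clause (P) forces P = True.
In (~K | ~P) only ~K is left, so K = False.
Set G = True.
Set M = True.
  then (C | ~M) forces C = True.
Set A = True.
All clauses satisfied.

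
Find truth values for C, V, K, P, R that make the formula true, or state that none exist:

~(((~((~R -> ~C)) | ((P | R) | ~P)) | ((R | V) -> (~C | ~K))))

Case P = True: the formula becomes ~((True | ((R | V) -> (~C | ~K)))) = False.
Case P = False: the formula becomes ~((True | ((R | V) -> (~C | ~K)))) = False.
Both cases fail — unsatisfiable.

Unsatisfiable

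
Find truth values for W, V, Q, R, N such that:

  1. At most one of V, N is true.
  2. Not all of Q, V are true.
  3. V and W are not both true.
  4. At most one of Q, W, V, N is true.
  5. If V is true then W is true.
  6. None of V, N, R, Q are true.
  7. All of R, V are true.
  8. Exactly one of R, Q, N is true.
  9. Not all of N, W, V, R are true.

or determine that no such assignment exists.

Unsatisfiable — no assignment works.

Case V = True:
  Constraint (6) is violated (V=T) — contradiction.
Case V = False:
  Constraint (7) is violated (V=F) — contradiction.
Both cases fail — unsatisfiable.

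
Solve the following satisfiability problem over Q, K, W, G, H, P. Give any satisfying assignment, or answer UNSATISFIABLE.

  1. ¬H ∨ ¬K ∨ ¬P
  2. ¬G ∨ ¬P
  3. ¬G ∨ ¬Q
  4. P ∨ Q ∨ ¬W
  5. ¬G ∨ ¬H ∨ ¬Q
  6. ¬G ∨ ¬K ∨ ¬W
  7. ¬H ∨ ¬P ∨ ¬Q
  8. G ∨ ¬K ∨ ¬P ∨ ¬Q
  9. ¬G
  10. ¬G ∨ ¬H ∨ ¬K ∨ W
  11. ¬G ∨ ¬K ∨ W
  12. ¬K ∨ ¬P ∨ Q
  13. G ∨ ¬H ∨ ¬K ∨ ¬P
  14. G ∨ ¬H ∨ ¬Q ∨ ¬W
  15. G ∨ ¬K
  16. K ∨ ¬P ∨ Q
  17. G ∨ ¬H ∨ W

Q=F; K=F; W=F; G=F; H=F; P=F

Unit clause (¬G) forces G = False.
In (G ∨ ¬K) only ¬K is left, so K = False.
Set Q = False.
  then (K ∨ ¬P ∨ Q) forces P = False.
  then (P ∨ Q ∨ ¬W) forces W = False.
  then (G ∨ ¬H ∨ W) forces H = False.
All clauses satisfied.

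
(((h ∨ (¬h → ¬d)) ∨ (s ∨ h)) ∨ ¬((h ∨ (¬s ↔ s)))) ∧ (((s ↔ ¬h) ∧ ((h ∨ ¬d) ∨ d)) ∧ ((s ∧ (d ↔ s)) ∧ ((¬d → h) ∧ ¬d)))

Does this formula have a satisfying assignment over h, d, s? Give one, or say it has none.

Case d = True: the conjunct ¬d is False.
Case d = False: the formula simplifies to (s ↔ ¬h) ∧ ((s ∧ ¬s) ∧ h).
  s = True: the conjunct ¬s is False.
  s = False: the conjunct s is False.
Both cases fail — unsatisfiable.

The formula is unsatisfiable.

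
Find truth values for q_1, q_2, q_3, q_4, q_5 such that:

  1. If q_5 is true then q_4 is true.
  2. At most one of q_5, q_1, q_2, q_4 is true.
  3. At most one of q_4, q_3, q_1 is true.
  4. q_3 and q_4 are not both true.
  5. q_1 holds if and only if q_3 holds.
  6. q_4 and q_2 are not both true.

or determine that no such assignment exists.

q_1 = False, q_2 = True, q_3 = False, q_4 = False, q_5 = False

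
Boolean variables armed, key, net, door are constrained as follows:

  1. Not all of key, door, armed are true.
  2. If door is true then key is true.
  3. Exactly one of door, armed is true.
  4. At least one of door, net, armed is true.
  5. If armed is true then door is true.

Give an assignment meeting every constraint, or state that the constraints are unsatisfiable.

armed=F; key=T; net=T; door=T

  (1) {key, door, armed}: 2/3 true — not all ✓
  (2) door=T ⇒ key: T ✓
  (3) {door, armed}: 1 true — exactly one ✓
  (4) {door, net, armed}: 2 true — at least one ✓
  (5) armed=F ⇒ door: vacuous ✓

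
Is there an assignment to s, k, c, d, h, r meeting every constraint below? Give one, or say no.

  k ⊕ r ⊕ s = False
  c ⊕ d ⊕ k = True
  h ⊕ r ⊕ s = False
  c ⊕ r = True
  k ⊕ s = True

s=F; k=T; c=F; d=F; h=T; r=T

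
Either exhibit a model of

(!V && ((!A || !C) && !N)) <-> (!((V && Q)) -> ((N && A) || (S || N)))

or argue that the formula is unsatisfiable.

S = False, Q = False, V = False, A = True, N = False, C = True

  (!V && ((!A || !C) && !N)) <-> (!((V && Q)) -> ((N && A) || (S || N))) = True
    !V && ((!A || !C) && !N) = False
      !V = True
      (!A || !C) && !N = False
        !A || !C = False
          !A = False
          !C = False
        !N = True
    !((V && Q)) -> ((N && A) || (S || N)) = False
      !((V && Q)) = True
        V && Q = False
      (N && A) || (S || N) = False
        N && A = False
        S || N = False
The formula evaluates to True.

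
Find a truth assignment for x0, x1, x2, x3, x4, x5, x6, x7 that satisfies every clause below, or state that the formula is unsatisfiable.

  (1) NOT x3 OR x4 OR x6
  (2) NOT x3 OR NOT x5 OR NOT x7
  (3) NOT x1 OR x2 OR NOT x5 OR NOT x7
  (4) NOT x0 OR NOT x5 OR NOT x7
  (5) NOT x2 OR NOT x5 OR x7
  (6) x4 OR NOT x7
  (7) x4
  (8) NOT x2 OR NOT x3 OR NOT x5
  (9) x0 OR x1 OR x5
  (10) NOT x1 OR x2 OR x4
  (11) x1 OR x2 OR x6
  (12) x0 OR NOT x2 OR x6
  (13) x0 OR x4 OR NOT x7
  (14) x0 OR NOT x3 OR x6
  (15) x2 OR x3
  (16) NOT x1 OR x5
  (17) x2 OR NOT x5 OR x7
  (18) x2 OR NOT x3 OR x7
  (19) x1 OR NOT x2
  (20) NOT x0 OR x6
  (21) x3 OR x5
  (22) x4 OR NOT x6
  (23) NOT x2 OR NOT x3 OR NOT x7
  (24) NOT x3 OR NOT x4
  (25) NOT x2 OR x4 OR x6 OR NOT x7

Unit clause (x4) forces x4 = True.
In (NOT x3 OR NOT x4) only NOT x3 is left, so x3 = False.
In (x2 OR x3) only x2 is left, so x2 = True.
In (x1 OR NOT x2) only x1 is left, so x1 = True.
In (x3 OR x5) only x5 is left, so x5 = True.
In (NOT x2 OR NOT x5 OR x7) only x7 is left, so x7 = True.
In (NOT x0 OR NOT x5 OR NOT x7) only NOT x0 is left, so x0 = False.
In (x0 OR NOT x2 OR x6) only x6 is left, so x6 = True.
All clauses satisfied.

x0 = False, x1 = True, x2 = True, x3 = False, x4 = True, x5 = True, x6 = True, x7 = True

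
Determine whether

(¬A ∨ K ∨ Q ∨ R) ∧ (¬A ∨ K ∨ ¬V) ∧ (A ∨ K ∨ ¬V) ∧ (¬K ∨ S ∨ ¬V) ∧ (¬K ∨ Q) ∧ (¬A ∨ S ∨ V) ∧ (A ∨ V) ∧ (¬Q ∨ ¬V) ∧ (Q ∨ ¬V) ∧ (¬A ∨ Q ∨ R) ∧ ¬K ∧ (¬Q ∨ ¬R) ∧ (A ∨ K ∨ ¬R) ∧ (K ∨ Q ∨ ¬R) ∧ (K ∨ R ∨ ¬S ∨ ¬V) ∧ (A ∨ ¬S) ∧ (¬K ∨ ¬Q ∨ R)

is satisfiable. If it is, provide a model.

Unit clause (¬K) forces K = False.
Try R = True:
  (¬Q ∨ ¬R) forces Q = False.
  clause (K ∨ Q ∨ ¬R) is falsified — backtrack.
So R = False.
Set Q = True.
  then (¬Q ∨ ¬V) forces V = False.
  then (A ∨ V) forces A = True.
  then (¬A ∨ S ∨ V) forces S = True.
All clauses satisfied.

R = False, Q = True, A = True, V = False, K = False, S = True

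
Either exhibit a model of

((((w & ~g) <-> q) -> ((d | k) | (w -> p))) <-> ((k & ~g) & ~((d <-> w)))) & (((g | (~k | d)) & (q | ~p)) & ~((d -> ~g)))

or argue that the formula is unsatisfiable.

Unsatisfiable — no assignment works.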